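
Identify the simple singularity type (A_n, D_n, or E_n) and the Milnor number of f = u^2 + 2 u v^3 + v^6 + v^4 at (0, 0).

Type A_{3}, Milnor number mu = 3.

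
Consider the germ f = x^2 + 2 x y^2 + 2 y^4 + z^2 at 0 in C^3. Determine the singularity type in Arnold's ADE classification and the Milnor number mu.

Type A_{3}, Milnor number mu = 3.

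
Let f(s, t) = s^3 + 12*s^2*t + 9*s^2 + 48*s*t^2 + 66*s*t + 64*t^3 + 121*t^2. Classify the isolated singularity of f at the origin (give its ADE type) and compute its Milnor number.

Type A2, Milnor number mu = 2.

The Hessian of f at 0 is [[18, 66], [66, 242]] with rank 1, so corank 1. A Groebner basis of the Jacobian ideal J(f) in C{s,t} is {t^2, s + 11*t/3}; counting standard monomials gives mu = 2. Corank 1: A-series; mu = 2 gives A_2.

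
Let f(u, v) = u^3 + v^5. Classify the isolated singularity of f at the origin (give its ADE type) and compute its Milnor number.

The Hessian of f at 0 has rank 0. Corank 2; j^3 = u^3 is a perfect cube, so E-series; the 5-jet and mu = 8 give E_8.

Type E8, Milnor number mu = 8.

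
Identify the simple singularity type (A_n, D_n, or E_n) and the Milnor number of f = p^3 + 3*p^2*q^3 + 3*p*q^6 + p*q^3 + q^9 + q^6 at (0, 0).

The Hessian of f at 0 has rank 0. Corank 2; j^3 = p^3 is a perfect cube, so E-series; the 4-jet and mu = 7 give E_7.

Type E_7, Milnor number mu = 7.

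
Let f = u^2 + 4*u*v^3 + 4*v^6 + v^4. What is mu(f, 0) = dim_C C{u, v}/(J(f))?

3

The Hessian of f at 0 has rank 1. Corank 1: A-series; mu = 3 gives A_3.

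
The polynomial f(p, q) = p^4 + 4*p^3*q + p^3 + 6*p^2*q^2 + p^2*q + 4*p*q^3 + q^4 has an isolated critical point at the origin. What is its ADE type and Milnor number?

The Hessian of f at 0 is [[0, 0], [0, 0]] with rank 0, so corank 2. A Groebner basis of the Jacobian ideal J(f) in C{p,q} is {p*q^2, -p*q/4 + q^3, p^2 + p*q}; counting standard monomials gives mu = 5. Corank 2; j^3 = p^2*(p + q) has shape L^2 M (L != M), so D-series; mu = 5 gives D_5.

Type D_5, Milnor number mu = 5.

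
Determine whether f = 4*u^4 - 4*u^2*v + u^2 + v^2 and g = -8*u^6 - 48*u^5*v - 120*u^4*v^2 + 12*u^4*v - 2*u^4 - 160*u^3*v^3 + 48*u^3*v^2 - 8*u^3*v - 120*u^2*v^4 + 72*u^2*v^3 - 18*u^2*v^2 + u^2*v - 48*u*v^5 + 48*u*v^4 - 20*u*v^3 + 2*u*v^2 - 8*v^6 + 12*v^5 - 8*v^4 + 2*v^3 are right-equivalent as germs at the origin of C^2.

The Hessian of f at 0 is [[2, 0], [0, 2]] with rank 2, so corank 0. A Groebner basis of the Jacobian ideal J(f) in C{u,v} is {u, v}; counting standard monomials gives mu = 1. Corank 0: nondegenerate Morse point, so A_1. The Hessian of g at 0 is [[0, 0], [0, 0]] with rank 0, so corank 2. A Groebner basis of the Jacobian ideal J(g) in C{u,v} is {v^3, u^2 + 2*v^2, u*v + v^2}; counting standard monomials gives mu = 4. Corank 2; j^3 = v*(u^2 + 2*u*v + 2*v^2) splits into three distinct lines over C (the quadratic factor has nonzero discriminant), so D_4. f is A_1 but g is D_4, hence not right-equivalent.

No.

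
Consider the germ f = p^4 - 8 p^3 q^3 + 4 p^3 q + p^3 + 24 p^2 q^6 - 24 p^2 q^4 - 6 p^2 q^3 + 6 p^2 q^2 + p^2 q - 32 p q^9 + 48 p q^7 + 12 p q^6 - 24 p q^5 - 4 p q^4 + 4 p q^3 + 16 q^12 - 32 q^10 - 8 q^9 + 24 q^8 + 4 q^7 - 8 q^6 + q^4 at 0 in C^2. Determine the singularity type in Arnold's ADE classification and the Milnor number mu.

The Hessian of f at 0 has rank 0. Corank 2; j^3 = p^2*(p + q) has shape L^2 M (L != M), so D-series; mu = 5 gives D_5.

Type D_5, Milnor number mu = 5.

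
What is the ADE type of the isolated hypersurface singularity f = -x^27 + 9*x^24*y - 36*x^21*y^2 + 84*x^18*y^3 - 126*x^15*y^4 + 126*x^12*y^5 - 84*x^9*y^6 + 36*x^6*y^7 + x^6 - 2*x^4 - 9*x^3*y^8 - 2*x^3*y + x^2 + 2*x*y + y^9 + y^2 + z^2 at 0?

A_8

The Hessian of f at 0 has rank 2. Corank 1: A-series; mu = 8 gives A_8.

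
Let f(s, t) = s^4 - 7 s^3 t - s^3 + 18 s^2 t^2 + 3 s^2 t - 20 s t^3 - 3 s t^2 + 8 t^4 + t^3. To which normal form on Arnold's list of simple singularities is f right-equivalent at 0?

The Hessian of f at 0 is [[0, 0], [0, 0]] with rank 0, so corank 2. A Groebner basis of the Jacobian ideal J(f) in C{s,t} is {3*s^2 - 6*s*t + t^4 + t^3 + 3*t^2, s^3 - 9*s^2 + 18*s*t - 4*t^3 - 9*t^2, s^2*t - 5*s^2 + 10*s*t - 8*t^3/3 - 5*t^2, -2*s^2 + s*t^2 + 4*s*t - 5*t^3/3 - 2*t^2}; counting standard monomials gives mu = 7. Corank 2; j^3 = -(s - t)^3 is a perfect cube, so E-series; the 4-jet and mu = 7 give E_7.

E_7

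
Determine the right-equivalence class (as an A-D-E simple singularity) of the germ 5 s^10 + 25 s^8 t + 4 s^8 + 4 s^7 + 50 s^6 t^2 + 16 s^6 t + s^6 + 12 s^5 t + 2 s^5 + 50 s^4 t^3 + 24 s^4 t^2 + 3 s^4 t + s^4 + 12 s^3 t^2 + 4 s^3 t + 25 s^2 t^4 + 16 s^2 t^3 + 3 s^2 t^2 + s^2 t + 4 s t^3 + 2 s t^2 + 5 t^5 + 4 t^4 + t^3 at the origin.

D_{6}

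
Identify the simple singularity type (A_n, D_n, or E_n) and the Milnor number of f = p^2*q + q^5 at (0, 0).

Type D_{6}, Milnor number mu = 6.

The Hessian of f at 0 has rank 0. Corank 2; j^3 = p^2*q has shape L^2 M (L != M), so D-series; mu = 6 gives D_6.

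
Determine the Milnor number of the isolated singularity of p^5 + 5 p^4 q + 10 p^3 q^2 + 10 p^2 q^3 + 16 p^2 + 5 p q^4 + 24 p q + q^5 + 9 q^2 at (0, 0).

The Hessian of f at 0 has rank 1. Corank 1: A-series; mu = 4 gives A_4.

4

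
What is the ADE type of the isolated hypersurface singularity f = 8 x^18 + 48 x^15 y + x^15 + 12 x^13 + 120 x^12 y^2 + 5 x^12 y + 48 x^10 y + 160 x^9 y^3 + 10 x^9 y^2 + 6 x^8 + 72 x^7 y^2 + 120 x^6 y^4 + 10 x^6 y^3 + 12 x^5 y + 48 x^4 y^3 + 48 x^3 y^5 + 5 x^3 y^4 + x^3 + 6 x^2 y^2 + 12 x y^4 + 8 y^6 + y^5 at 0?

E_8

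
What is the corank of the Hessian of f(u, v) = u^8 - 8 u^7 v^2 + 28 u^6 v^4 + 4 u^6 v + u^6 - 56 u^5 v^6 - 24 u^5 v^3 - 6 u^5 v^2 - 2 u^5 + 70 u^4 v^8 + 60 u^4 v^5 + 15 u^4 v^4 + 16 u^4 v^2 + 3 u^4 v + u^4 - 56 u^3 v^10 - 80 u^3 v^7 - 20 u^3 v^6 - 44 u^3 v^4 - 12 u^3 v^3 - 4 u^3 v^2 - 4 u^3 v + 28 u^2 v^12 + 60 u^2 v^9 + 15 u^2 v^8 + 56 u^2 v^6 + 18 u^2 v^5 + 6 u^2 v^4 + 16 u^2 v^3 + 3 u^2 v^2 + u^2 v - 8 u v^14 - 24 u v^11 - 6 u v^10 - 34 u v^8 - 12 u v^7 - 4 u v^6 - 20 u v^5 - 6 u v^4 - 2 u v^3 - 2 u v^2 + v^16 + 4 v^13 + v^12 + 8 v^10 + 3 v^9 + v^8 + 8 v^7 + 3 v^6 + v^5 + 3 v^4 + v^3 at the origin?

2

Hessian at 0 has rank 0.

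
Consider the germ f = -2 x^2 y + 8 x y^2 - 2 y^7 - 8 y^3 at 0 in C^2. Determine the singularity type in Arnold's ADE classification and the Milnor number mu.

Type D8, Milnor number mu = 8.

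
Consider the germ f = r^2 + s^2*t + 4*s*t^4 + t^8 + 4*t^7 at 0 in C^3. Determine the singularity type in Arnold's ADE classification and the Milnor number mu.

Type D_9, Milnor number mu = 9.

The Hessian of f at 0 has rank 1. Corank 2; j^3 = s^2*t has shape L^2 M (L != M), so D-series; mu = 9 gives D_9.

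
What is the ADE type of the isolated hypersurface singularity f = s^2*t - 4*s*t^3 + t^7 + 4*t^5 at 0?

D_8

The Hessian of f at 0 has rank 0. Corank 2; j^3 = s^2*t has shape L^2 M (L != M), so D-series; mu = 8 gives D_8.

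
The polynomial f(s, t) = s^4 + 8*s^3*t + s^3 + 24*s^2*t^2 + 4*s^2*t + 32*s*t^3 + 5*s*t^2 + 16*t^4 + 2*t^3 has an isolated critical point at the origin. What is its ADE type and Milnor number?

Type D_5, Milnor number mu = 5.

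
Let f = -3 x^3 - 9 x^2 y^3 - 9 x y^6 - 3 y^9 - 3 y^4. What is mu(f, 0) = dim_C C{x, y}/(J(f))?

6

The Hessian of f at 0 has rank 0. Corank 2; j^3 = -3*x^3 is a perfect cube, so E-series; the 4-jet and mu = 6 give E_6.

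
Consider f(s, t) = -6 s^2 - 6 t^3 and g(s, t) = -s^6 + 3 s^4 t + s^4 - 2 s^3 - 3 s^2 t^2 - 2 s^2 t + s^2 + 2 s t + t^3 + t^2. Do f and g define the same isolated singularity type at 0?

Yes.

The Hessian of f at 0 has rank 1. Corank 1: A-series; mu = 2 gives A_2. The Hessian of g at 0 has rank 1. Corank 1: A-series; mu = 2 gives A_2. Both have type A_2, hence right-equivalent.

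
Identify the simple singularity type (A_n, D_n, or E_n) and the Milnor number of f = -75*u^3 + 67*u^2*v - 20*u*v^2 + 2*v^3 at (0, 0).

Type D_4, Milnor number mu = 4.

The Hessian of f at 0 has rank 0. Corank 2; j^3 = -(3*u - v)*(25*u^2 - 14*u*v + 2*v^2) splits into three distinct lines over C (the quadratic factor has nonzero discriminant), so D_4.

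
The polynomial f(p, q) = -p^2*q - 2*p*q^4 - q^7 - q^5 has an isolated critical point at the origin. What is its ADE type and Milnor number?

Type D_6, Milnor number mu = 6.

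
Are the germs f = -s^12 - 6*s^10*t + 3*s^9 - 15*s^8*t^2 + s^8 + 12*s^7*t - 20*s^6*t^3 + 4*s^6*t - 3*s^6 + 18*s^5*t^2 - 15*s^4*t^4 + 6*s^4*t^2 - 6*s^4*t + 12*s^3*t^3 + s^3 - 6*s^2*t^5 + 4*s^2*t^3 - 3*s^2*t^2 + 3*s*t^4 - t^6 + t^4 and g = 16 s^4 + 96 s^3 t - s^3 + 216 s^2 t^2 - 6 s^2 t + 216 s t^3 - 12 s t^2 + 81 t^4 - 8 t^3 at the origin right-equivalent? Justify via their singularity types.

Yes.

The Hessian of f at 0 has rank 0. Corank 2; j^3 = s^3 is a perfect cube, so E-series; the 4-jet and mu = 6 give E_6. The Hessian of g at 0 has rank 0. Corank 2; j^3 = -(s + 2*t)^3 is a perfect cube, so E-series; the 4-jet and mu = 6 give E_6. Both have type E_6, hence right-equivalent.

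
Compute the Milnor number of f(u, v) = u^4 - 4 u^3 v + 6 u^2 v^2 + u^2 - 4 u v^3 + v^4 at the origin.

The Hessian of f at 0 has rank 1. Corank 1: A-series; mu = 3 gives A_3.

3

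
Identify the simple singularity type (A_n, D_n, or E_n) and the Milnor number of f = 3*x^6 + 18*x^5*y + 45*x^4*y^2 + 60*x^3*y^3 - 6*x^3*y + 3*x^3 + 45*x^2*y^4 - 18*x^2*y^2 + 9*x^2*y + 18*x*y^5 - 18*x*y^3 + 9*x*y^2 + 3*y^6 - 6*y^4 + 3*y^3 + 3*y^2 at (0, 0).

The Hessian of f at 0 has rank 1. Corank 1: A-series; mu = 2 gives A_2.

Type A_{2}, Milnor number mu = 2.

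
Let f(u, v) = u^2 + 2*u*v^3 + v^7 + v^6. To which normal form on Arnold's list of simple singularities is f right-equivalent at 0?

A_6

The Hessian of f at 0 has rank 1. Corank 1: A-series; mu = 6 gives A_6.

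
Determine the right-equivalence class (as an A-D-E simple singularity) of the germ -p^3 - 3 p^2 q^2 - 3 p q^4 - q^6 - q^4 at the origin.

E_6

The Hessian of f at 0 is [[0, 0], [0, 0]] with rank 0, so corank 2. A Groebner basis of the Jacobian ideal J(f) in C{p,q} is {p^3, p^2*q, p^2/2 + p*q^2, q^3}; counting standard monomials gives mu = 6. Corank 2; j^3 = -p^3 is a perfect cube, so E-series; the 4-jet and mu = 6 give E_6.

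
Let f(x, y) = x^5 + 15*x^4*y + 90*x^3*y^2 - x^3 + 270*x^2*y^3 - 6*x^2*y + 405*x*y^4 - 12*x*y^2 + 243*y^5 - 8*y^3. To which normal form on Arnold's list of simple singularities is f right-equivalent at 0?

E_8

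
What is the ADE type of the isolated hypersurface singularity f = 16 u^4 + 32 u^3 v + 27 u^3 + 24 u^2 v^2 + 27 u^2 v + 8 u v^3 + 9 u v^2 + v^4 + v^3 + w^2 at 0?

The Hessian of f at 0 is [[0, 0, 0], [0, 0, 0], [0, 0, 2]] with rank 1, so corank 2. A Groebner basis of the Jacobian ideal J(f) in C{u,v,w} is {v^4, u*v^2 + 7*v^3/18, u^2 + 2*u*v/3 + v^2/9, w}; counting standard monomials gives mu = 6. Corank 2; j^3 = (3*u + v)^3 is a perfect cube, so E-series; the 4-jet and mu = 6 give E_6.

E6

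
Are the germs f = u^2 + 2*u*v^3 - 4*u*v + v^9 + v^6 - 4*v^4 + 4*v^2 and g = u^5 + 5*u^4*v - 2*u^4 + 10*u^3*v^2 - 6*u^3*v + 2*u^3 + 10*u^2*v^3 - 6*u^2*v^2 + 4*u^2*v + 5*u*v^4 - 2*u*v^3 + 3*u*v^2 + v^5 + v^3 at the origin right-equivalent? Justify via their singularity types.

The Hessian of f at 0 has rank 1. Corank 1: A-series; mu = 8 gives A_8. The Hessian of g at 0 has rank 0. Corank 2; j^3 = (u + v)*(2*u^2 + 2*u*v + v^2) splits into three distinct lines over C (the quadratic factor has nonzero discriminant), so D_4. f is A_8 but g is D_4, hence not right-equivalent.

No.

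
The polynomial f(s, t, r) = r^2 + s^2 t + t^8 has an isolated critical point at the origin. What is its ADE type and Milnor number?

Type D_{9}, Milnor number mu = 9.

The Hessian of f at 0 is [[0, 0, 0], [0, 0, 0], [0, 0, 2]] with rank 1, so corank 2. A Groebner basis of the Jacobian ideal J(f) in C{s,t,r} is {s^2/8 + t^7, s^3, s*t, r}; counting standard monomials gives mu = 9. Corank 2; j^3 = s^2*t has shape L^2 M (L != M), so D-series; mu = 9 gives D_9.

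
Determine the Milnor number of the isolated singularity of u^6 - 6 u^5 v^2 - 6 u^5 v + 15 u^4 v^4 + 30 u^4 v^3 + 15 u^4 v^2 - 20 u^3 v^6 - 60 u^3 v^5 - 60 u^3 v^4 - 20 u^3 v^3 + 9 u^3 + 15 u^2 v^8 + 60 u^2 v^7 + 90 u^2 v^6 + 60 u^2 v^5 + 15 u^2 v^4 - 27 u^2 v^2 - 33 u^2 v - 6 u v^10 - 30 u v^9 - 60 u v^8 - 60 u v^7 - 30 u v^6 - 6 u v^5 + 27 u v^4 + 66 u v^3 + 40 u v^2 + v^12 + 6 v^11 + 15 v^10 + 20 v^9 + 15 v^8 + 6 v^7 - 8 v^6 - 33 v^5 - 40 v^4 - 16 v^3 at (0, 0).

7

The Hessian of f at 0 is [[0, 0], [0, 0]] with rank 0, so corank 2. A Groebner basis of the Jacobian ideal J(f) in C{u,v} is {-u^2 + 7*u*v/3 + v^4 + v^3/3 - 4*v^2/3, u^3 - 16*u^2/3 - 4262*u*v/9 + 13106*v^3/27 + 5768*v^2/9, u^2*v - 8*u^2/3 - 2075*u*v/18 + 2171*v^3/18 + 1426*v^2/9, -u^2 + u*v^2 + 7*u*v/3 - v^3 - 4*v^2/3}; counting standard monomials gives mu = 7. Corank 2; j^3 = (u - v)*(3*u - 4*v)^2 has shape L^2 M (L != M), so D-series; mu = 7 gives D_7.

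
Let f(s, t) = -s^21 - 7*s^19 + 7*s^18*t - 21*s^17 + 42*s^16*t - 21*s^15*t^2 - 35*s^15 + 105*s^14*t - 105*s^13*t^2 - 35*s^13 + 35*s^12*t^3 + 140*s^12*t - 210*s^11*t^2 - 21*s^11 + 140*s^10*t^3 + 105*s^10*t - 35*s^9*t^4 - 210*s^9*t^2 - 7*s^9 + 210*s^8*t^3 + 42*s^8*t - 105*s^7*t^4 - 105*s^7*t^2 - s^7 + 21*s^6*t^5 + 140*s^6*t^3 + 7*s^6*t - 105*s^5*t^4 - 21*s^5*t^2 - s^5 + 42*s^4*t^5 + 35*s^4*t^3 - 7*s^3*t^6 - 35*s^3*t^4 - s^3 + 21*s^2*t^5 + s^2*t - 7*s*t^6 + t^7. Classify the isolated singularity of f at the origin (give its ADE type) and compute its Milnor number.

Type D8, Milnor number mu = 8.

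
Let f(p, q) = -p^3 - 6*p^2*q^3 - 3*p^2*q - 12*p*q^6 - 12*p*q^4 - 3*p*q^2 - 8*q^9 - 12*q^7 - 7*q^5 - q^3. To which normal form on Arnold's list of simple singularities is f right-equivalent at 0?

The Hessian of f at 0 is [[0, 0], [0, 0]] with rank 0, so corank 2. A Groebner basis of the Jacobian ideal J(f) in C{p,q} is {p^2/4 + p*q^3 + p*q/2 + q^2/4, q^4, p^3 - 3*p*q^2 - 2*q^3, p^2*q + 2*p*q^2 + q^3}; counting standard monomials gives mu = 8. Corank 2; j^3 = -(p + q)^3 is a perfect cube, so E-series; the 5-jet and mu = 8 give E_8.

E_8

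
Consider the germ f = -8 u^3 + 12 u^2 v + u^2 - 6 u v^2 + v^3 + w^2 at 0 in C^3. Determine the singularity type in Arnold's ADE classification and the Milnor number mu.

Type A2, Milnor number mu = 2.

The Hessian of f at 0 is [[2, 0, 0], [0, 0, 0], [0, 0, 2]] with rank 2, so corank 1. A Groebner basis of the Jacobian ideal J(f) in C{u,v,w} is {v^2, u, w}; counting standard monomials gives mu = 2. Corank 1: A-series; mu = 2 gives A_2.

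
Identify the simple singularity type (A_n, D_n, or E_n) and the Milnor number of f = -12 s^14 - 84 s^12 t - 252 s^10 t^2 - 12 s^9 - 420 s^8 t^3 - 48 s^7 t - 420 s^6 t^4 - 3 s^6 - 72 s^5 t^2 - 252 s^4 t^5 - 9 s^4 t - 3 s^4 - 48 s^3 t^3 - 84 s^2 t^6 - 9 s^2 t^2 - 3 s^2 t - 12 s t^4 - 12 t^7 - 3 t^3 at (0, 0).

Type D_{4}, Milnor number mu = 4.

The Hessian of f at 0 has rank 0. Corank 2; j^3 = -3*t*(s^2 + t^2) splits into three distinct lines over C (the quadratic factor has nonzero discriminant), so D_4.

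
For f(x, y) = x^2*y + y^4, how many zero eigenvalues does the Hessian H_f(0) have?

2

The Hessian at 0 is [[0, 0], [0, 0]] of rank 0; hence corank 2.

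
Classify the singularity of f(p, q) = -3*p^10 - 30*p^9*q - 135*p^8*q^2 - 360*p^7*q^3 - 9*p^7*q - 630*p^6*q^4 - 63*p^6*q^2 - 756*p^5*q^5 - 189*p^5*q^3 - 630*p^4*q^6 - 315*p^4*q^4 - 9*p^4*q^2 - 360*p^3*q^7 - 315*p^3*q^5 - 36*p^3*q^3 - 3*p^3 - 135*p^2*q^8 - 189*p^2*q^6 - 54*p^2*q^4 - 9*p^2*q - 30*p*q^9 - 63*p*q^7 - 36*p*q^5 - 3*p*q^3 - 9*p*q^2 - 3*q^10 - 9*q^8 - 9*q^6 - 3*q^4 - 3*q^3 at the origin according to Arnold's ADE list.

E7

The Hessian of f at 0 has rank 0. Corank 2; j^3 = -3*(p + q)^3 is a perfect cube, so E-series; the 4-jet and mu = 7 give E_7.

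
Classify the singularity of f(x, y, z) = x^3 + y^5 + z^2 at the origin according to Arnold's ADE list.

The Hessian of f at 0 has rank 1. Corank 2; j^3 = x^3 is a perfect cube, so E-series; the 5-jet and mu = 8 give E_8.

E_8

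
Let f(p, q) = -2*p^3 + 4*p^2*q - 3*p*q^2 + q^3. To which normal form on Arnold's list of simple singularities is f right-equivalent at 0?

D4

The Hessian of f at 0 is [[0, 0], [0, 0]] with rank 0, so corank 2. A Groebner basis of the Jacobian ideal J(f) in C{p,q} is {q^3, p^2 - 3*q^2/2, p*q - 3*q^2/2}; counting standard monomials gives mu = 4. Corank 2; j^3 = -(p - q)*(2*p^2 - 2*p*q + q^2) splits into three distinct lines over C (the quadratic factor has nonzero discriminant), so D_4.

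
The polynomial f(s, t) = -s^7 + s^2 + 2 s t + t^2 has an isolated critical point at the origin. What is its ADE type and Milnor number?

Type A_6, Milnor number mu = 6.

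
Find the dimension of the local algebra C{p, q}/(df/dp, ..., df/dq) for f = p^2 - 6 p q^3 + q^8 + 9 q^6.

The Hessian of f at 0 has rank 1. Corank 1: A-series; mu = 7 gives A_7.

7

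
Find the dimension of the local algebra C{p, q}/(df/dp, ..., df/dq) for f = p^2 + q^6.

5

The Hessian of f at 0 has rank 1. Corank 1: A-series; mu = 5 gives A_5.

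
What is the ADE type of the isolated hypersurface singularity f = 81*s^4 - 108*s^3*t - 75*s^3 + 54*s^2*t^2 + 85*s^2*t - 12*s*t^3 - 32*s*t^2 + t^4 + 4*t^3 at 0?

D_{5}

The Hessian of f at 0 has rank 0. Corank 2; j^3 = -(3*s - t)*(5*s - 2*t)^2 has shape L^2 M (L != M), so D-series; mu = 5 gives D_5.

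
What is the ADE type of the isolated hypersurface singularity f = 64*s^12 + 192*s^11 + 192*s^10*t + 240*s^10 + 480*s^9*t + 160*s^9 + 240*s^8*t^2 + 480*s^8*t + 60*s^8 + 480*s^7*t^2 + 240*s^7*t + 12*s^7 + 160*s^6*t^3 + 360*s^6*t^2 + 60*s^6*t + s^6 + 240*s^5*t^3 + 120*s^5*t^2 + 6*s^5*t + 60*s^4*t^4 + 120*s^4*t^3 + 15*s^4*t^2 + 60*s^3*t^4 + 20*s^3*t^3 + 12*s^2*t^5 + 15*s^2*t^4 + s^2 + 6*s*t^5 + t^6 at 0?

A_5

The Hessian of f at 0 has rank 1. Corank 1: A-series; mu = 5 gives A_5.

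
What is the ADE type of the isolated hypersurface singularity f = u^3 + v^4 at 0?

The Hessian of f at 0 has rank 0. Corank 2; j^3 = u^3 is a perfect cube, so E-series; the 4-jet and mu = 6 give E_6.

E_6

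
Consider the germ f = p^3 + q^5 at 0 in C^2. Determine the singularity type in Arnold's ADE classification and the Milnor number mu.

Type E8, Milnor number mu = 8.

The Hessian of f at 0 has rank 0. Corank 2; j^3 = p^3 is a perfect cube, so E-series; the 5-jet and mu = 8 give E_8.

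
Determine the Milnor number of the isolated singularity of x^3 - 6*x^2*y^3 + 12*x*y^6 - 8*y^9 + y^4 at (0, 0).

6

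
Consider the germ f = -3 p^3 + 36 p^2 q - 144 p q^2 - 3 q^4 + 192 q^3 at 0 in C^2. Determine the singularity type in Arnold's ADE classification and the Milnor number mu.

The Hessian of f at 0 is [[0, 0], [0, 0]] with rank 0, so corank 2. A Groebner basis of the Jacobian ideal J(f) in C{p,q} is {q^3, p^2 - 8*p*q + 16*q^2}; counting standard monomials gives mu = 6. Corank 2; j^3 = -3*(p - 4*q)^3 is a perfect cube, so E-series; the 4-jet and mu = 6 give E_6.

Type E6, Milnor number mu = 6.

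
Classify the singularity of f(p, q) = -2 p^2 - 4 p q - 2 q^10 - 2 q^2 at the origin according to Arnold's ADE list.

A9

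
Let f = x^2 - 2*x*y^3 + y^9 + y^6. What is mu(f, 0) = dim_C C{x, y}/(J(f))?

8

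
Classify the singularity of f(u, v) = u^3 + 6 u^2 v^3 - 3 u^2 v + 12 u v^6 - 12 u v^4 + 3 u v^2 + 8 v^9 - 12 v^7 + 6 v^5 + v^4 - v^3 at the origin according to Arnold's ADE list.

E_6

The Hessian of f at 0 has rank 0. Corank 2; j^3 = (u - v)^3 is a perfect cube, so E-series; the 4-jet and mu = 6 give E_6.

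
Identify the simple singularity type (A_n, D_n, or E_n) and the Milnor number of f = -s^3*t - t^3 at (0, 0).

Type E7, Milnor number mu = 7.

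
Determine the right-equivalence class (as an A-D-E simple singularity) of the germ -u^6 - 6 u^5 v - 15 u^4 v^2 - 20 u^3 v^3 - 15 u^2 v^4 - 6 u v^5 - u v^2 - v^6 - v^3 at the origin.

D_7

The Hessian of f at 0 has rank 0. Corank 2; j^3 = -v^2*(u + v) has shape L^2 M (L != M), so D-series; mu = 7 gives D_7.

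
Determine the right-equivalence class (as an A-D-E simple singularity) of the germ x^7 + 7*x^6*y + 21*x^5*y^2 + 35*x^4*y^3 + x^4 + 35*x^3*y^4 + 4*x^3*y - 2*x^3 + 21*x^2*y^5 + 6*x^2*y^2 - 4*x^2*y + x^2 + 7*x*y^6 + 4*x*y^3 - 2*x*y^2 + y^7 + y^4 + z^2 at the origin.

The Hessian of f at 0 is [[2, 0, 0], [0, 0, 0], [0, 0, 2]] with rank 2, so corank 1. A Groebner basis of the Jacobian ideal J(f) in C{x,y,z} is {-14*x*y/3 + 5*x/3 + y^4 + 4*y^3/3 - 5*y^2/3, x*y^2 - 4*x*y/3 + x/3 + 2*y^3/3 - y^2/3, x^2 + 2*x*y - x + y^2, z}; counting standard monomials gives mu = 6. Corank 1: A-series; mu = 6 gives A_6.

A_6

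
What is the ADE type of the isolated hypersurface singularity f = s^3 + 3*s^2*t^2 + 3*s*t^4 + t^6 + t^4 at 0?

The Hessian of f at 0 has rank 0. Corank 2; j^3 = s^3 is a perfect cube, so E-series; the 4-jet and mu = 6 give E_6.

E_6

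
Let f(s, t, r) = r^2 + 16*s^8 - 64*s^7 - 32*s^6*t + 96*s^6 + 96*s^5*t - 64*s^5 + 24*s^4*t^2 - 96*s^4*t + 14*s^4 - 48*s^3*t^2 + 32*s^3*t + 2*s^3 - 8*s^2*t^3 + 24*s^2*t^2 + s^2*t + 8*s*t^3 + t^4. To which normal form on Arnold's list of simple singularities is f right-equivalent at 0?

The Hessian of f at 0 has rank 1. Corank 2; j^3 = s^2*(2*s + t) has shape L^2 M (L != M), so D-series; mu = 5 gives D_5.

D_5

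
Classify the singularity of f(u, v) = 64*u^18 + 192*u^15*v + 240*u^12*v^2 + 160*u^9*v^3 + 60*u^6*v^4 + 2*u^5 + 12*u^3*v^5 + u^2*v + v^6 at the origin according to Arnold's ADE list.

D7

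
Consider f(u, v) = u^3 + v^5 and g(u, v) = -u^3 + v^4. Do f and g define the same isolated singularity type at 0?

No.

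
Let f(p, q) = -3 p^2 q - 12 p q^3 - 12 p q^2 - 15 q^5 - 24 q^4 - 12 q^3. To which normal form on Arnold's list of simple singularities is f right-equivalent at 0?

D_{6}

The Hessian of f at 0 has rank 0. Corank 2; j^3 = -3*q*(p + 2*q)^2 has shape L^2 M (L != M), so D-series; mu = 6 gives D_6.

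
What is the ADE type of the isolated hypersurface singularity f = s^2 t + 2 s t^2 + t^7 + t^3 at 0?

The Hessian of f at 0 has rank 0. Corank 2; j^3 = t*(s + t)^2 has shape L^2 M (L != M), so D-series; mu = 8 gives D_8.

D_{8}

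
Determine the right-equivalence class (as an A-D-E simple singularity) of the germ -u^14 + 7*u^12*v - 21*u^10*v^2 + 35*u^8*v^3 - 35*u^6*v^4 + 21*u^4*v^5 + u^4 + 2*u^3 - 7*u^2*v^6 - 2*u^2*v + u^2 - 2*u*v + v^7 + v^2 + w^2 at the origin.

A_{6}

The Hessian of f at 0 is [[2, -2, 0], [-2, 2, 0], [0, 0, 2]] with rank 2, so corank 1. A Groebner basis of the Jacobian ideal J(f) in C{u,v,w} is {-14*u*v/3 - 5*u/3 + v^4 - 4*v^3/3 + 3*v^2 + 5*v/3, u*v^2 + 4*u*v/3 + u/3 - v^3/3 - v^2 - v/3, u^2 + u - v, w}; counting standard monomials gives mu = 6. Corank 1: A-series; mu = 6 gives A_6.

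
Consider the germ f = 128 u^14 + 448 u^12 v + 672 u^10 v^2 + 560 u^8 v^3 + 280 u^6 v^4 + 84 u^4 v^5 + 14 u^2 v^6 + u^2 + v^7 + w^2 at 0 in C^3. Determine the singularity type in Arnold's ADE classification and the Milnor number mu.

The Hessian of f at 0 is [[2, 0, 0], [0, 0, 0], [0, 0, 2]] with rank 2, so corank 1. A Groebner basis of the Jacobian ideal J(f) in C{u,v,w} is {v^6, u, w}; counting standard monomials gives mu = 6. Corank 1: A-series; mu = 6 gives A_6.

Type A6, Milnor number mu = 6.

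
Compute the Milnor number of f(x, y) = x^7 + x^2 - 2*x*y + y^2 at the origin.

6

The Hessian of f at 0 has rank 1. Corank 1: A-series; mu = 6 gives A_6.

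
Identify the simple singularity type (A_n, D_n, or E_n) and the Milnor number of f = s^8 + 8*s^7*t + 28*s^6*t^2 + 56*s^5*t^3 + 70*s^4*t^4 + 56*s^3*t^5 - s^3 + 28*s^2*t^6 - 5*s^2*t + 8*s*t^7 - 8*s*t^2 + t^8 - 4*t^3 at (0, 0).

Type D_9, Milnor number mu = 9.

The Hessian of f at 0 has rank 0. Corank 2; j^3 = -(s + t)*(s + 2*t)^2 has shape L^2 M (L != M), so D-series; mu = 9 gives D_9.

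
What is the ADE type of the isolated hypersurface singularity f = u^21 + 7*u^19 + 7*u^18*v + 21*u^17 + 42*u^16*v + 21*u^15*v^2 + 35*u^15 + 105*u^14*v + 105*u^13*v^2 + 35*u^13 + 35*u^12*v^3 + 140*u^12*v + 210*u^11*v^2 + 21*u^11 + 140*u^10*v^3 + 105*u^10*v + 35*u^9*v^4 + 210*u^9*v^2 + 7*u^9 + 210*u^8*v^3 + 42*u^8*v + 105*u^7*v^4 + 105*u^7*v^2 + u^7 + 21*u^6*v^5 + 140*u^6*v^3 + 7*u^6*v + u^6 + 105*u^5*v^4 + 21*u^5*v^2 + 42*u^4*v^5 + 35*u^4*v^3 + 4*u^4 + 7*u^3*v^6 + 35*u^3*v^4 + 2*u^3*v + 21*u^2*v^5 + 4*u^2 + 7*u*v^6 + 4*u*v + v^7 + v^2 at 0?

A_{6}

The Hessian of f at 0 is [[8, 4], [4, 2]] with rank 1, so corank 1. A Groebner basis of the Jacobian ideal J(f) in C{u,v} is {-16*u*v + v^4 - 8*v^2, u*v^2 + 8*u/3 + v^3/3 + 4*v/3, u^2 + u*v + v^2/4}; counting standard monomials gives mu = 6. Corank 1: A-series; mu = 6 gives A_6.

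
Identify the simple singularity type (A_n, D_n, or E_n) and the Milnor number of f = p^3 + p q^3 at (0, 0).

The Hessian of f at 0 is [[0, 0], [0, 0]] with rank 0, so corank 2. A Groebner basis of the Jacobian ideal J(f) in C{p,q} is {p^3, p*q^2, 3*p^2 + q^3}; counting standard monomials gives mu = 7. Corank 2; j^3 = p^3 is a perfect cube, so E-series; the 4-jet and mu = 7 give E_7.

Type E_{7}, Milnor number mu = 7.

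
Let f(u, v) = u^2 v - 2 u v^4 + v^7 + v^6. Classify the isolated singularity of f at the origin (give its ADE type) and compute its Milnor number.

Type D7, Milnor number mu = 7.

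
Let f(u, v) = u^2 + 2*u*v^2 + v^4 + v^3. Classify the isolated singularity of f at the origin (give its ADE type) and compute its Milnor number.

The Hessian of f at 0 is [[2, 0], [0, 0]] with rank 1, so corank 1. A Groebner basis of the Jacobian ideal J(f) in C{u,v} is {v^2, u}; counting standard monomials gives mu = 2. Corank 1: A-series; mu = 2 gives A_2.

Type A_{2}, Milnor number mu = 2.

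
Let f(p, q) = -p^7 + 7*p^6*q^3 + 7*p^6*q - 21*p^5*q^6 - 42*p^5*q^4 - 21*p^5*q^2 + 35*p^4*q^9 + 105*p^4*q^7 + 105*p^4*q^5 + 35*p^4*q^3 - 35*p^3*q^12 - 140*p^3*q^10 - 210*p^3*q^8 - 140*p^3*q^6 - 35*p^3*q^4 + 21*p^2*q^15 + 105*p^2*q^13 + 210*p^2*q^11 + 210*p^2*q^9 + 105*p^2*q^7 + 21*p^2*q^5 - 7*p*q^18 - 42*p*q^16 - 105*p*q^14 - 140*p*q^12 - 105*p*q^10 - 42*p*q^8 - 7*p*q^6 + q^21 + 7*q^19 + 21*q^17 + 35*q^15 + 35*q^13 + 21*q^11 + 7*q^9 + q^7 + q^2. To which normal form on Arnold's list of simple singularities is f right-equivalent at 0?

The Hessian of f at 0 has rank 1. Corank 1: A-series; mu = 6 gives A_6.

A_{6}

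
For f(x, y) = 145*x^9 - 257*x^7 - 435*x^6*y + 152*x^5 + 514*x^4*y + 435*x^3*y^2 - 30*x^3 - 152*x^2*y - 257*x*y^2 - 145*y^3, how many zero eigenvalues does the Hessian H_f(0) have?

2

Hessian at 0 has rank 0.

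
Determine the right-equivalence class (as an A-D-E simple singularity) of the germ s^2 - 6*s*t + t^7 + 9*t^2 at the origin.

The Hessian of f at 0 is [[2, -6], [-6, 18]] with rank 1, so corank 1. A Groebner basis of the Jacobian ideal J(f) in C{s,t} is {t^6, s - 3*t}; counting standard monomials gives mu = 6. Corank 1: A-series; mu = 6 gives A_6.

A_{6}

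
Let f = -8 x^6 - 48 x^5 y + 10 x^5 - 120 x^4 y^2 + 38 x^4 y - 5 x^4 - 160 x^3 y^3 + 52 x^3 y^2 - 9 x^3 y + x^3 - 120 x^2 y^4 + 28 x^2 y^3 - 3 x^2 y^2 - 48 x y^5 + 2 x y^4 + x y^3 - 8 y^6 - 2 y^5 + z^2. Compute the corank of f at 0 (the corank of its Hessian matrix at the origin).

2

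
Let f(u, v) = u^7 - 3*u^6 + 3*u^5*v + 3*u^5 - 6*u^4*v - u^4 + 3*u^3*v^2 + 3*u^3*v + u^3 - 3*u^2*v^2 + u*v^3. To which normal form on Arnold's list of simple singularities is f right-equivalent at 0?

The Hessian of f at 0 has rank 0. Corank 2; j^3 = u^3 is a perfect cube, so E-series; the 4-jet and mu = 7 give E_7.

E_7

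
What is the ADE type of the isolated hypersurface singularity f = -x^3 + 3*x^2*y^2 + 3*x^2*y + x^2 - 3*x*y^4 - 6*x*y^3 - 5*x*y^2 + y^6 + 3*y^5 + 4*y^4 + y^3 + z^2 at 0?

The Hessian of f at 0 has rank 2. Corank 1: A-series; mu = 2 gives A_2.

A_{2}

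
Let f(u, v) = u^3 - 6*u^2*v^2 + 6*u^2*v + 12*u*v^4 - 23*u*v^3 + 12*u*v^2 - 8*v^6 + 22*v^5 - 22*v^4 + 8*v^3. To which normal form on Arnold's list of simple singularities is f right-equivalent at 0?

The Hessian of f at 0 has rank 0. Corank 2; j^3 = (u + 2*v)^3 is a perfect cube, so E-series; the 4-jet and mu = 7 give E_7.

E7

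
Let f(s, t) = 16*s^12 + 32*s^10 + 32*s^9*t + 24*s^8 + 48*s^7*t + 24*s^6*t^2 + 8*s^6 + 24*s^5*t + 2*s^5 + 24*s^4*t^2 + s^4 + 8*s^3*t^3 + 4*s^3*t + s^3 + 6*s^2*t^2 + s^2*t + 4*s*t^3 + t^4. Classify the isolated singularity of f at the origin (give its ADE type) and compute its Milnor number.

Type D_{5}, Milnor number mu = 5.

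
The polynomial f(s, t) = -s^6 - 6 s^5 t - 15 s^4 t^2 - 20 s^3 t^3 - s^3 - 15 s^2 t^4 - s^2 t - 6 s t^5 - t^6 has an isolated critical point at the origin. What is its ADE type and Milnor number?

The Hessian of f at 0 has rank 0. Corank 2; j^3 = -s^2*(s + t) has shape L^2 M (L != M), so D-series; mu = 7 gives D_7.

Type D_{7}, Milnor number mu = 7.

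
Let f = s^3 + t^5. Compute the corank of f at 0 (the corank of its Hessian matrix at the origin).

2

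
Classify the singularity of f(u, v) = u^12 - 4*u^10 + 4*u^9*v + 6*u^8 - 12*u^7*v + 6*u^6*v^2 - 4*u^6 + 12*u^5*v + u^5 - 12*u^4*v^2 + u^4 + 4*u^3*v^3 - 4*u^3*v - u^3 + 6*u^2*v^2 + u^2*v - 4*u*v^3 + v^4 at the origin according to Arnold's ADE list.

D5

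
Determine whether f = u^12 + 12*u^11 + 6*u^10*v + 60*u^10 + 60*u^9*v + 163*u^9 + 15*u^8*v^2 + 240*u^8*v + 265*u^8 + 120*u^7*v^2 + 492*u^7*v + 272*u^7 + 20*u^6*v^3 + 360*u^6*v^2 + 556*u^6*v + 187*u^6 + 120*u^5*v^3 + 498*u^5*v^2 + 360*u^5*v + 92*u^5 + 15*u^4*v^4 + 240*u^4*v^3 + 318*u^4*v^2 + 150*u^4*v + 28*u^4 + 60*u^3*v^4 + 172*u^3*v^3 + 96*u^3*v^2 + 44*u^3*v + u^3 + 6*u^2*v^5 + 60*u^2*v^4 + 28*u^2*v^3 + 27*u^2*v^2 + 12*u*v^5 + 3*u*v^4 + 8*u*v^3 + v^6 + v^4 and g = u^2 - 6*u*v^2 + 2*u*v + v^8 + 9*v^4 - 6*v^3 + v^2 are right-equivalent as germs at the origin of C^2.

No.

The Hessian of f at 0 has rank 0. Corank 2; j^3 = u^3 is a perfect cube, so E-series; the 4-jet and mu = 6 give E_6. The Hessian of g at 0 has rank 1. Corank 1: A-series; mu = 7 gives A_7. f is E_6 but g is A_7, hence not right-equivalent.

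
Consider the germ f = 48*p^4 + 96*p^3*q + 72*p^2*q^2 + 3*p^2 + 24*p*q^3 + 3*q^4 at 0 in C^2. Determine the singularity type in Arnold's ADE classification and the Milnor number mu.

Type A_3, Milnor number mu = 3.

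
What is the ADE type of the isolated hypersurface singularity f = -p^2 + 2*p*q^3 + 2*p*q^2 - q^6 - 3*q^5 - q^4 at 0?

The Hessian of f at 0 has rank 1. Corank 1: A-series; mu = 4 gives A_4.

A_4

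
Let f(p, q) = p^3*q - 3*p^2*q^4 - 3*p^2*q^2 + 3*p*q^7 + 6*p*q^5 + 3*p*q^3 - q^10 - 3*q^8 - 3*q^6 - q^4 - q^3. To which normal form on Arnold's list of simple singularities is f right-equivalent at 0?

The Hessian of f at 0 has rank 0. Corank 2; j^3 = -q^3 is a perfect cube, so E-series; the 4-jet and mu = 7 give E_7.

E_7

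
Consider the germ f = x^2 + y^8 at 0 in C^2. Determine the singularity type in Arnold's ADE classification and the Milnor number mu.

The Hessian of f at 0 has rank 1. Corank 1: A-series; mu = 7 gives A_7.

Type A7, Milnor number mu = 7.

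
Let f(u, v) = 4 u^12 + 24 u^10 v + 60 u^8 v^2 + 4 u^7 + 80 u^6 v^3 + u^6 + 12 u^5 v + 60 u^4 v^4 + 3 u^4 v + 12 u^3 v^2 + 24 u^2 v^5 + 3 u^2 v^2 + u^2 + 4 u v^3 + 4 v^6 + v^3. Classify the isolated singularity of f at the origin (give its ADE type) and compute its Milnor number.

Type A_2, Milnor number mu = 2.

The Hessian of f at 0 has rank 1. Corank 1: A-series; mu = 2 gives A_2.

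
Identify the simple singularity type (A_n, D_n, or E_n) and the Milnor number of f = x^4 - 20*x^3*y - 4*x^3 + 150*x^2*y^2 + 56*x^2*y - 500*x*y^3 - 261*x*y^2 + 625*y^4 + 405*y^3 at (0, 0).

Type D_5, Milnor number mu = 5.

The Hessian of f at 0 is [[0, 0], [0, 0]] with rank 0, so corank 2. A Groebner basis of the Jacobian ideal J(f) in C{x,y} is {x*y^2 + 18*x*y - 81*y^2, 4*x*y + y^3 - 18*y^2, x^2 - 19*x*y/2 + 45*y^2/2}; counting standard monomials gives mu = 5. Corank 2; j^3 = -(x - 5*y)*(2*x - 9*y)^2 has shape L^2 M (L != M), so D-series; mu = 5 gives D_5.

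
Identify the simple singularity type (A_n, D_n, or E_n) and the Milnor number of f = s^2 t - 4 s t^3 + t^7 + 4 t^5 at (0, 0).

Type D8, Milnor number mu = 8.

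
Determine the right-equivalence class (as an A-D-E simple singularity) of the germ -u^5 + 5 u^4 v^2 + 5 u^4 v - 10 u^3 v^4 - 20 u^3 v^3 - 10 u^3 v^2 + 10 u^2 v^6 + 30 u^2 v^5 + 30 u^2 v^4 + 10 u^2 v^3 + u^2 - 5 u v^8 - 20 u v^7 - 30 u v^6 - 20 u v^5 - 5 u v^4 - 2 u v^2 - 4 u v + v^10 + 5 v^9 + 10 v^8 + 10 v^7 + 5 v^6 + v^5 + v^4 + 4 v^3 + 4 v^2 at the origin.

A4

The Hessian of f at 0 has rank 1. Corank 1: A-series; mu = 4 gives A_4.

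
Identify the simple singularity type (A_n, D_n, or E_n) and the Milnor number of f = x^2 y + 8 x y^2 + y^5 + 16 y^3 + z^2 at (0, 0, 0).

Type D_6, Milnor number mu = 6.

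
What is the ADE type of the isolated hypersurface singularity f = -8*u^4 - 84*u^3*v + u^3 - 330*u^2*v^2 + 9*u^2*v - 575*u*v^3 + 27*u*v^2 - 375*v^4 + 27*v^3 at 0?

E7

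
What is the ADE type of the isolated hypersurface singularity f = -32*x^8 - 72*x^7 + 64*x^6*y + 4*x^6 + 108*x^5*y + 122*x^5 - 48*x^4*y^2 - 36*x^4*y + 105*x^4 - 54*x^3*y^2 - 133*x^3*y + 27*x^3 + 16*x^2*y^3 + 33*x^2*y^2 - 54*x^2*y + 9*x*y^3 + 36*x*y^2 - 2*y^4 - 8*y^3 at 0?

E_{7}

The Hessian of f at 0 has rank 0. Corank 2; j^3 = (3*x - 2*y)^3 is a perfect cube, so E-series; the 4-jet and mu = 7 give E_7.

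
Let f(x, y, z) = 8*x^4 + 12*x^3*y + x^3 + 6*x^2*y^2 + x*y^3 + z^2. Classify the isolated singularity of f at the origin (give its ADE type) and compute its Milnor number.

Type E7, Milnor number mu = 7.

The Hessian of f at 0 is [[0, 0, 0], [0, 0, 0], [0, 0, 2]] with rank 1, so corank 2. A Groebner basis of the Jacobian ideal J(f) in C{x,y,z} is {3*x^2/4 + y^4 + y^3/4, x^3, x^2*y - x^2/4 - y^3/12, x^2 + x*y^2 + y^3/3, z}; counting standard monomials gives mu = 7. Corank 2; j^3 = x^3 is a perfect cube, so E-series; the 4-jet and mu = 7 give E_7.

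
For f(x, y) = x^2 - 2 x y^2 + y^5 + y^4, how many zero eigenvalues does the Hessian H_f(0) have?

1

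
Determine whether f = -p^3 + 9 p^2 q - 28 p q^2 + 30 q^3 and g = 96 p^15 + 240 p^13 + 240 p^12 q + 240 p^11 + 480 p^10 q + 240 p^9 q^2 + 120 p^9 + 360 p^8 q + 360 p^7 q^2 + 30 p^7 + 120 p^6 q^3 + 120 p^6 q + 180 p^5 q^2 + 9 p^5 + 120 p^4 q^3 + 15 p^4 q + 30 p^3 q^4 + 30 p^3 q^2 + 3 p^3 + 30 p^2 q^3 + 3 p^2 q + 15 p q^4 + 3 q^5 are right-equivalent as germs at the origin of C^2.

No.

The Hessian of f at 0 has rank 0. Corank 2; j^3 = -(p - 3*q)*(p^2 - 6*p*q + 10*q^2) splits into three distinct lines over C (the quadratic factor has nonzero discriminant), so D_4. The Hessian of g at 0 has rank 0. Corank 2; j^3 = 3*p^2*(p + q) has shape L^2 M (L != M), so D-series; mu = 6 gives D_6. f is D_4 but g is D_6, hence not right-equivalent.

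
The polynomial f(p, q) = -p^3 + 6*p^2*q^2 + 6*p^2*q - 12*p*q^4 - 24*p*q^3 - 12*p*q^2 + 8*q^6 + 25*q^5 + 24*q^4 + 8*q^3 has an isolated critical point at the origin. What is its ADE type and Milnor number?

Type E8, Milnor number mu = 8.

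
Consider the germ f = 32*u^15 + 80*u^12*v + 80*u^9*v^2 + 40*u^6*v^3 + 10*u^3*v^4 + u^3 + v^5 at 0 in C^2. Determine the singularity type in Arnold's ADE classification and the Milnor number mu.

Type E_{8}, Milnor number mu = 8.

The Hessian of f at 0 has rank 0. Corank 2; j^3 = u^3 is a perfect cube, so E-series; the 5-jet and mu = 8 give E_8.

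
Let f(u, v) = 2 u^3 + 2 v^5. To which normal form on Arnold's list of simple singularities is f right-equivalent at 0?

E8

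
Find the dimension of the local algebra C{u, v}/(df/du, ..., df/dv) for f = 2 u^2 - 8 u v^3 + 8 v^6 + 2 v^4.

The Hessian of f at 0 has rank 1. Corank 1: A-series; mu = 3 gives A_3.

3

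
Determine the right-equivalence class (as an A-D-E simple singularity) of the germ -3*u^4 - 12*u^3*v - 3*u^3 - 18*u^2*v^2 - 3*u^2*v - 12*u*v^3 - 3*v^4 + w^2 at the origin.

D_5

The Hessian of f at 0 has rank 1. Corank 2; j^3 = -3*u^2*(u + v) has shape L^2 M (L != M), so D-series; mu = 5 gives D_5.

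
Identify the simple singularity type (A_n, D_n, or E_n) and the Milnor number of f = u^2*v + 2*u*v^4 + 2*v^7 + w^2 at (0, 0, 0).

Type D8, Milnor number mu = 8.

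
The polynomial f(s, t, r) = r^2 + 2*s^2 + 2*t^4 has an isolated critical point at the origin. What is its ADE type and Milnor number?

The Hessian of f at 0 has rank 2. Corank 1: A-series; mu = 3 gives A_3.

Type A_3, Milnor number mu = 3.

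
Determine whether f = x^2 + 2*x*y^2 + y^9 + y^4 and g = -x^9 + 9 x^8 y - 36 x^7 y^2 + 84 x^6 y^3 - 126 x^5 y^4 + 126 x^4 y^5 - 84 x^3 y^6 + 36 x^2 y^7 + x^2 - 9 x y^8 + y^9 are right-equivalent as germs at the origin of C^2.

The Hessian of f at 0 has rank 1. Corank 1: A-series; mu = 8 gives A_8. The Hessian of g at 0 has rank 1. Corank 1: A-series; mu = 8 gives A_8. Both have type A_8, hence right-equivalent.

Yes.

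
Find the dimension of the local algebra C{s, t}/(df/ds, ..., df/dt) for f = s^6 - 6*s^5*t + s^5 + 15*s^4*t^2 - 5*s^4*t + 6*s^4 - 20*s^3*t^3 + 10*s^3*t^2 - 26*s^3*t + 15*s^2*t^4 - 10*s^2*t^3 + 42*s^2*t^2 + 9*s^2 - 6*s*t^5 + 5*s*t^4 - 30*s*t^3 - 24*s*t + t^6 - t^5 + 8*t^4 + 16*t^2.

4

The Hessian of f at 0 is [[18, -24], [-24, 32]] with rank 1, so corank 1. A Groebner basis of the Jacobian ideal J(f) in C{s,t} is {81*s + t^3 - 108*t, s^2 - 16*t^2/9, s*t - 4*t^2/3}; counting standard monomials gives mu = 4. Corank 1: A-series; mu = 4 gives A_4.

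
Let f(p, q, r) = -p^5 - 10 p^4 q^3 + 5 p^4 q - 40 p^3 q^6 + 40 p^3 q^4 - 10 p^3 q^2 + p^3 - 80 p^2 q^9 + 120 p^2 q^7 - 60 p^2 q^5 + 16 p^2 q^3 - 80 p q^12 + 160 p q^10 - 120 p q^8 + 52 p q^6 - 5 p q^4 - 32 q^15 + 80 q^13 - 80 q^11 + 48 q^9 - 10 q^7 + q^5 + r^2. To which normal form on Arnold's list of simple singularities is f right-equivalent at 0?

E8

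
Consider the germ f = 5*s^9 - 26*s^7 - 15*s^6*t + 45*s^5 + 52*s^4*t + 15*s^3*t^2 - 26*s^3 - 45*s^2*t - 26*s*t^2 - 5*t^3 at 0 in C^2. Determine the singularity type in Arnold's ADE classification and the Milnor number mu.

Type D_{4}, Milnor number mu = 4.

The Hessian of f at 0 has rank 0. Corank 2; j^3 = -(2*s + t)*(13*s^2 + 16*s*t + 5*t^2) splits into three distinct lines over C (the quadratic factor has nonzero discriminant), so D_4.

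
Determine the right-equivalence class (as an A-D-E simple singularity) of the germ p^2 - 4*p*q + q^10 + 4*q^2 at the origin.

The Hessian of f at 0 is [[2, -4], [-4, 8]] with rank 1, so corank 1. A Groebner basis of the Jacobian ideal J(f) in C{p,q} is {q^9, p - 2*q}; counting standard monomials gives mu = 9. Corank 1: A-series; mu = 9 gives A_9.

A_9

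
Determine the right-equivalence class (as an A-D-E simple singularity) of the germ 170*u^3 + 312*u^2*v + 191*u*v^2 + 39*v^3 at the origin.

D_{4}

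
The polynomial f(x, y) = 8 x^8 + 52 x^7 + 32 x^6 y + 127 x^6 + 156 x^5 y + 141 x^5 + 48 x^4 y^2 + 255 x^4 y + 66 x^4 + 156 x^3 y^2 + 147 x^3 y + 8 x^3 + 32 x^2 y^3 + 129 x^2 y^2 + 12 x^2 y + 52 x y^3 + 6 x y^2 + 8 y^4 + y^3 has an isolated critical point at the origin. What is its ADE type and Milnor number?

Type E_{7}, Milnor number mu = 7.

The Hessian of f at 0 is [[0, 0], [0, 0]] with rank 0, so corank 2. A Groebner basis of the Jacobian ideal J(f) in C{x,y} is {768*x^2/35 + 768*x*y/35 + y^4 + 8*y^3/35 + 192*y^2/35, x^3 + 12*x^2/35 + 12*x*y/35 + 9*y^3/70 + 3*y^2/35, x^2*y - 8*x^2/35 - 8*x*y/35 - 53*y^3/210 - 2*y^2/35, x*y^2 + y^3/2}; counting standard monomials gives mu = 7. Corank 2; j^3 = (2*x + y)^3 is a perfect cube, so E-series; the 4-jet and mu = 7 give E_7.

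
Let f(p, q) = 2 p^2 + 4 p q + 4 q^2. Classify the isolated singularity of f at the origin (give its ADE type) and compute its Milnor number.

Type A_{1}, Milnor number mu = 1.

The Hessian of f at 0 has rank 2. Corank 0: nondegenerate Morse point, so A_1.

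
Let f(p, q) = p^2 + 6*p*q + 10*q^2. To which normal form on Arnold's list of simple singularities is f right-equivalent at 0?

The Hessian of f at 0 has rank 2. Corank 0: nondegenerate Morse point, so A_1.

A_1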